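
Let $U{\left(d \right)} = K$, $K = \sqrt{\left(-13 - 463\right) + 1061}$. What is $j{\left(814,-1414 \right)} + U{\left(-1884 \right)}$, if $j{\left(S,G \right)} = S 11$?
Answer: $8954 + 3 \sqrt{65} \approx 8978.2$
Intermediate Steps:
$K = 3 \sqrt{65}$ ($K = \sqrt{\left(-13 - 463\right) + 1061} = \sqrt{-476 + 1061} = \sqrt{585} = 3 \sqrt{65} \approx 24.187$)
$j{\left(S,G \right)} = 11 S$
$U{\left(d \right)} = 3 \sqrt{65}$
$j{\left(814,-1414 \right)} + U{\left(-1884 \right)} = 11 \cdot 814 + 3 \sqrt{65} = 8954 + 3 \sqrt{65}$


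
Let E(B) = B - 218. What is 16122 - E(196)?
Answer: 16144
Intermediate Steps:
E(B) = -218 + B
16122 - E(196) = 16122 - (-218 + 196) = 16122 - 1*(-22) = 16122 + 22 = 16144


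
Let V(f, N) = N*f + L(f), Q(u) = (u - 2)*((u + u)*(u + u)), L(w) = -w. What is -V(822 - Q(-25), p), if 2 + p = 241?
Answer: -16260636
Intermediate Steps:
p = 239 (p = -2 + 241 = 239)
Q(u) = 4*u**2*(-2 + u) (Q(u) = (-2 + u)*((2*u)*(2*u)) = (-2 + u)*(4*u**2) = 4*u**2*(-2 + u))
V(f, N) = -f + N*f (V(f, N) = N*f - f = -f + N*f)
-V(822 - Q(-25), p) = -(822 - 4*(-25)**2*(-2 - 25))*(-1 + 239) = -(822 - 4*625*(-27))*238 = -(822 - 1*(-67500))*238 = -(822 + 67500)*238 = -68322*238 = -1*16260636 = -16260636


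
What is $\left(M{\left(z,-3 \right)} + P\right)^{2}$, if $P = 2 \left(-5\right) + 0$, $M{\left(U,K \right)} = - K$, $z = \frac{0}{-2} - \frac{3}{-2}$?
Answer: $49$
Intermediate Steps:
$z = \frac{3}{2}$ ($z = 0 \left(- \frac{1}{2}\right) - - \frac{3}{2} = 0 + \frac{3}{2} = \frac{3}{2} \approx 1.5$)
$P = -10$ ($P = -10 + 0 = -10$)
$\left(M{\left(z,-3 \right)} + P\right)^{2} = \left(\left(-1\right) \left(-3\right) - 10\right)^{2} = \left(3 - 10\right)^{2} = \left(-7\right)^{2} = 49$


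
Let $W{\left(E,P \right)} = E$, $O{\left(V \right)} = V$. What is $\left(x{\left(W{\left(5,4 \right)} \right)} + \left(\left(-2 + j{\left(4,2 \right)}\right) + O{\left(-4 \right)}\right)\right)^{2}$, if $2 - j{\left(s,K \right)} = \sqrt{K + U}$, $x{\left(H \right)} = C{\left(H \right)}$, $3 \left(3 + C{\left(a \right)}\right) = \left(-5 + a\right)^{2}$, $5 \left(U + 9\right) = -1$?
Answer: $\frac{209}{5} + \frac{84 i \sqrt{5}}{5} \approx 41.8 + 37.566 i$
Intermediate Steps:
$U = - \frac{46}{5}$ ($U = -9 + \frac{1}{5} \left(-1\right) = -9 - \frac{1}{5} = - \frac{46}{5} \approx -9.2$)
$C{\left(a \right)} = -3 + \frac{\left(-5 + a\right)^{2}}{3}$
$x{\left(H \right)} = -3 + \frac{\left(-5 + H\right)^{2}}{3}$
$j{\left(s,K \right)} = 2 - \sqrt{- \frac{46}{5} + K}$ ($j{\left(s,K \right)} = 2 - \sqrt{K - \frac{46}{5}} = 2 - \sqrt{- \frac{46}{5} + K}$)
$\left(x{\left(W{\left(5,4 \right)} \right)} + \left(\left(-2 + j{\left(4,2 \right)}\right) + O{\left(-4 \right)}\right)\right)^{2} = \left(\left(-3 + \frac{\left(-5 + 5\right)^{2}}{3}\right) - \left(4 + \frac{\sqrt{-230 + 25 \cdot 2}}{5}\right)\right)^{2} = \left(\left(-3 + \frac{0^{2}}{3}\right) - \left(4 + \frac{\sqrt{-230 + 50}}{5}\right)\right)^{2} = \left(\left(-3 + \frac{1}{3} \cdot 0\right) - \left(4 + \frac{6 i \sqrt{5}}{5}\right)\right)^{2} = \left(\left(-3 + 0\right) - \left(4 + \frac{1}{5} \cdot 6 i \sqrt{5}\right)\right)^{2} = \left(-3 - \left(4 + \frac{6 i \sqrt{5}}{5}\right)\right)^{2} = \left(-7 - \frac{6 i \sqrt{5}}{5}\right)^{2}$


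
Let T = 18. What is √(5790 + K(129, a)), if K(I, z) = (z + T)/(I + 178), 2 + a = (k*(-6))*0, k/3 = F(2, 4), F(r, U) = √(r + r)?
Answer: √545706622/307 ≈ 76.092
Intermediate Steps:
F(r, U) = √2*√r (F(r, U) = √(2*r) = √2*√r)
k = 6 (k = 3*(√2*√2) = 3*2 = 6)
a = -2 (a = -2 + (6*(-6))*0 = -2 - 36*0 = -2 + 0 = -2)
K(I, z) = (18 + z)/(178 + I) (K(I, z) = (z + 18)/(I + 178) = (18 + z)/(178 + I))
√(5790 + K(129, a)) = √(5790 + (18 - 2)/(178 + 129)) = √(5790 + 16/307) = √(1777546/307) = √545706622/307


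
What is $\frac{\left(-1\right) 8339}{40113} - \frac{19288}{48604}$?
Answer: $- \frac{294752075}{487413063} \approx -0.60473$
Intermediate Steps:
$\frac{\left(-1\right) 8339}{40113} - \frac{19288}{48604} = \left(-8339\right) \frac{1}{40113} - \frac{4822}{12151} = - \frac{8339}{40113} - \frac{4822}{12151} = - \frac{294752075}{487413063}$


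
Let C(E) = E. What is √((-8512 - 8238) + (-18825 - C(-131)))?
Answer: 2*I*√8861 ≈ 188.27*I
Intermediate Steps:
√((-8512 - 8238) + (-18825 - C(-131))) = √((-8512 - 8238) + (-18825 - 1*(-131))) = √(-16750 + (-18825 + 131)) = √(-16750 - 18694) = √(-35444) = 2*I*√8861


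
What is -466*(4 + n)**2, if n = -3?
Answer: -466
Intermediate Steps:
-466*(4 + n)**2 = -466*(4 - 3)**2 = -466*1**2 = -466*1 = -466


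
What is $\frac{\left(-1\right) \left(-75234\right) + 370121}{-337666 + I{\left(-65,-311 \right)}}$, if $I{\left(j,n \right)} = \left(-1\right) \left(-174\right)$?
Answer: $- \frac{445355}{337492} \approx -1.3196$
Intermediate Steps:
$I{\left(j,n \right)} = 174$
$\frac{\left(-1\right) \left(-75234\right) + 370121}{-337666 + I{\left(-65,-311 \right)}} = \frac{\left(-1\right) \left(-75234\right) + 370121}{-337666 + 174} = \frac{75234 + 370121}{-337492} = 445355 \left(- \frac{1}{337492}\right) = - \frac{445355}{337492}$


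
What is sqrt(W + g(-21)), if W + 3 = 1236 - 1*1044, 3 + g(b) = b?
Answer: sqrt(165) ≈ 12.845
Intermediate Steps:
g(b) = -3 + b
W = 189 (W = -3 + (1236 - 1*1044) = -3 + (1236 - 1044) = -3 + 192 = 189)
sqrt(W + g(-21)) = sqrt(189 + (-3 - 21)) = sqrt(189 - 24) = sqrt(165)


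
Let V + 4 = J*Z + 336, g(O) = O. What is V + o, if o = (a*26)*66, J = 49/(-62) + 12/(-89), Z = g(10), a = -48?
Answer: -226362849/2759 ≈ -82045.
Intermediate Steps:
Z = 10
J = -5105/5518 (J = 49*(-1/62) + 12*(-1/89) = -49/62 - 12/89 = -5105/5518 ≈ -0.92515)
o = -82368 (o = -48*26*66 = -1248*66 = -82368)
V = 890463/2759 (V = -4 + (-5105/5518*10 + 336) = -4 + (-25525/2759 + 336) = -4 + 901499/2759 = 890463/2759 ≈ 322.75)
V + o = 890463/2759 - 82368 = -226362849/2759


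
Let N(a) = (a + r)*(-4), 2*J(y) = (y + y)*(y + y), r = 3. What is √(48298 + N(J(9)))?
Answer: √47638 ≈ 218.26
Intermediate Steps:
J(y) = 2*y² (J(y) = ((y + y)*(y + y))/2 = ((2*y)*(2*y))/2 = (4*y²)/2 = 2*y²)
N(a) = -12 - 4*a (N(a) = (a + 3)*(-4) = (3 + a)*(-4) = -12 - 4*a)
√(48298 + N(J(9))) = √(48298 + (-12 - 8*9²)) = √(48298 + (-12 - 8*81)) = √(48298 + (-12 - 4*162)) = √(48298 + (-12 - 648)) = √(48298 - 660) = √47638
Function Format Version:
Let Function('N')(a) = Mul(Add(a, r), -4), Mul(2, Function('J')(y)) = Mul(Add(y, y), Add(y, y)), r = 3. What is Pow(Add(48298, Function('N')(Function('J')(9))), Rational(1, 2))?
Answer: Pow(47638, Rational(1, 2)) ≈ 218.26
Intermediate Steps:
Function('J')(y) = Mul(2, Pow(y, 2)) (Function('J')(y) = Mul(Rational(1, 2), Mul(Add(y, y), Add(y, y))) = Mul(Rational(1, 2), Mul(Mul(2, y), Mul(2, y))) = Mul(Rational(1, 2), Mul(4, Pow(y, 2))) = Mul(2, Pow(y, 2)))
Function('N')(a) = Add(-12, Mul(-4, a)) (Function('N')(a) = Mul(Add(a, 3), -4) = Mul(Add(3, a), -4) = Add(-12, Mul(-4, a)))
Pow(Add(48298, Function('N')(Function('J')(9))), Rational(1, 2)) = Pow(Add(48298, Add(-12, Mul(-4, Mul(2, Pow(9, 2))))), Rational(1, 2)) = Pow(Add(48298, Add(-12, Mul(-4, Mul(2, 81)))), Rational(1, 2)) = Pow(Add(48298, Add(-12, Mul(-4, 162))), Rational(1, 2)) = Pow(Add(48298, Add(-12, -648)), Rational(1, 2)) = Pow(Add(48298, -660), Rational(1, 2)) = Pow(47638, Rational(1, 2))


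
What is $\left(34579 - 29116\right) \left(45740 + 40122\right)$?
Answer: $469064106$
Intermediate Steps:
$\left(34579 - 29116\right) \left(45740 + 40122\right) = 5463 \cdot 85862 = 469064106$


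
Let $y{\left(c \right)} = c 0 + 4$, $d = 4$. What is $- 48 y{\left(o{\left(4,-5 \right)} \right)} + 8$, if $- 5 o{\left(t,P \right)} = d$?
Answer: $-184$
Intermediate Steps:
$o{\left(t,P \right)} = - \frac{4}{5}$ ($o{\left(t,P \right)} = \left(- \frac{1}{5}\right) 4 = - \frac{4}{5}$)
$y{\left(c \right)} = 4$ ($y{\left(c \right)} = 0 + 4 = 4$)
$- 48 y{\left(o{\left(4,-5 \right)} \right)} + 8 = \left(-48\right) 4 + 8 = -192 + 8 = -184$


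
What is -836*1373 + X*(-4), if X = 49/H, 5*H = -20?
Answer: -1147779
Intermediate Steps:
H = -4 (H = (⅕)*(-20) = -4)
X = -49/4 (X = 49/(-4) = 49*(-¼) = -49/4 ≈ -12.250)
-836*1373 + X*(-4) = -836*1373 - 49/4*(-4) = -1147828 + 49 = -1147779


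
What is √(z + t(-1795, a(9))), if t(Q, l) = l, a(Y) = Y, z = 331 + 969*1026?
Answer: √994534 ≈ 997.26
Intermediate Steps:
z = 994525 (z = 331 + 994194 = 994525)
√(z + t(-1795, a(9))) = √(994525 + 9) = √994534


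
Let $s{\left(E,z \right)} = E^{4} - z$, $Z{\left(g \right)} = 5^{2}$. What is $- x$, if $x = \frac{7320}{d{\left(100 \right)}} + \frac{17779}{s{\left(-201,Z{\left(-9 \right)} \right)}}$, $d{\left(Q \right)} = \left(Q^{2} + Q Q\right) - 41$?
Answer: $- \frac{3982785777127}{10859297882728} \approx -0.36676$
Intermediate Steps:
$Z{\left(g \right)} = 25$
$d{\left(Q \right)} = -41 + 2 Q^{2}$ ($d{\left(Q \right)} = \left(Q^{2} + Q^{2}\right) - 41 = 2 Q^{2} - 41 = -41 + 2 Q^{2}$)
$x = \frac{3982785777127}{10859297882728}$ ($x = \frac{7320}{-41 + 2 \cdot 100^{2}} + \frac{17779}{\left(-201\right)^{4} - 25} = \frac{7320}{-41 + 2 \cdot 10000} + \frac{17779}{1632240801 - 25} = \frac{7320}{-41 + 20000} + \frac{17779}{1632240776} = \frac{7320}{19959} + 17779 \cdot \frac{1}{1632240776} = 7320 \cdot \frac{1}{19959} + \frac{17779}{1632240776} = \frac{2440}{6653} + \frac{17779}{1632240776} = \frac{3982785777127}{10859297882728} \approx 0.36676$)
$- x = \left(-1\right) \frac{3982785777127}{10859297882728} = - \frac{3982785777127}{10859297882728}$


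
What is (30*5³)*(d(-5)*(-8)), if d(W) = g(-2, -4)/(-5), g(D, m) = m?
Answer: -24000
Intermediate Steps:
d(W) = ⅘ (d(W) = -4/(-5) = -4*(-⅕) = ⅘)
(30*5³)*(d(-5)*(-8)) = (30*5³)*((⅘)*(-8)) = (30*125)*(-32/5) = 3750*(-32/5) = -24000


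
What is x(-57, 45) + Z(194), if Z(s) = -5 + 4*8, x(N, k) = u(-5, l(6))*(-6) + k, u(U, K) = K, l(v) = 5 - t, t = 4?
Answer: 66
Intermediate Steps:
l(v) = 1 (l(v) = 5 - 1*4 = 5 - 4 = 1)
x(N, k) = -6 + k (x(N, k) = 1*(-6) + k = -6 + k)
Z(s) = 27 (Z(s) = -5 + 32 = 27)
x(-57, 45) + Z(194) = (-6 + 45) + 27 = 39 + 27 = 66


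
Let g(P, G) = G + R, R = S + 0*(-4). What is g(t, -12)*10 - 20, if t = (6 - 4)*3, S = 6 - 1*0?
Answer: -80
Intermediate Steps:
S = 6 (S = 6 + 0 = 6)
t = 6 (t = 2*3 = 6)
R = 6 (R = 6 + 0*(-4) = 6 + 0 = 6)
g(P, G) = 6 + G (g(P, G) = G + 6 = 6 + G)
g(t, -12)*10 - 20 = (6 - 12)*10 - 20 = -6*10 - 20 = -60 - 20 = -80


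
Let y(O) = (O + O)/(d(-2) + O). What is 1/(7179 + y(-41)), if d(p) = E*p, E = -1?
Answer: 39/280063 ≈ 0.00013925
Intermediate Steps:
d(p) = -p
y(O) = 2*O/(2 + O) (y(O) = (O + O)/(-1*(-2) + O) = (2*O)/(2 + O) = 2*O/(2 + O))
1/(7179 + y(-41)) = 1/(7179 + 2*(-41)/(2 - 41)) = 1/(7179 + 2*(-41)/(-39)) = 1/(7179 + 2*(-41)*(-1/39)) = 1/(7179 + 82/39) = 1/(280063/39) = 39/280063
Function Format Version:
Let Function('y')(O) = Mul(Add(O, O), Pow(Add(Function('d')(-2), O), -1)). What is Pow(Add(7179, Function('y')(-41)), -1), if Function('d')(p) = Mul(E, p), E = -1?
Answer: Rational(39, 280063) ≈ 0.00013925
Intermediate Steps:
Function('d')(p) = Mul(-1, p)
Function('y')(O) = Mul(2, O, Pow(Add(2, O), -1)) (Function('y')(O) = Mul(Add(O, O), Pow(Add(Mul(-1, -2), O), -1)) = Mul(Mul(2, O), Pow(Add(2, O), -1)) = Mul(2, O, Pow(Add(2, O), -1)))
Pow(Add(7179, Function('y')(-41)), -1) = Pow(Add(7179, Mul(2, -41, Pow(Add(2, -41), -1))), -1) = Pow(Add(7179, Mul(2, -41, Pow(-39, -1))), -1) = Pow(Add(7179, Mul(2, -41, Rational(-1, 39))), -1) = Pow(Add(7179, Rational(82, 39)), -1) = Pow(Rational(280063, 39), -1) = Rational(39, 280063)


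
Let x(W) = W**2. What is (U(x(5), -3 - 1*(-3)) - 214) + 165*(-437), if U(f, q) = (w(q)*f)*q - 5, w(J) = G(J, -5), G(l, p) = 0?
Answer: -72324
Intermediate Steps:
w(J) = 0
U(f, q) = -5 (U(f, q) = (0*f)*q - 5 = 0*q - 5 = 0 - 5 = -5)
(U(x(5), -3 - 1*(-3)) - 214) + 165*(-437) = (-5 - 214) + 165*(-437) = -219 - 72105 = -72324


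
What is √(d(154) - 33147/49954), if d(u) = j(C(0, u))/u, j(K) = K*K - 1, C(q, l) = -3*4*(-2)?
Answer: 2*√2839036031678/1923229 ≈ 1.7522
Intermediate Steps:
C(q, l) = 24 (C(q, l) = -12*(-2) = 24)
j(K) = -1 + K² (j(K) = K² - 1 = -1 + K²)
d(u) = 575/u (d(u) = (-1 + 24²)/u = (-1 + 576)/u = 575/u)
√(d(154) - 33147/49954) = √(575/154 - 33147/49954) = √(5904728/1923229) = 2*√2839036031678/1923229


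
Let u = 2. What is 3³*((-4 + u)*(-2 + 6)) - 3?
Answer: -219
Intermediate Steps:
3³*((-4 + u)*(-2 + 6)) - 3 = 3³*((-4 + 2)*(-2 + 6)) - 3 = 27*(-2*4) - 3 = 27*(-8) - 3 = -216 - 3 = -219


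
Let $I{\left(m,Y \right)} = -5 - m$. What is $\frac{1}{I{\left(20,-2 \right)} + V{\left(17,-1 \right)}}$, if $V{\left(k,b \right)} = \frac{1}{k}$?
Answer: $- \frac{17}{424} \approx -0.040094$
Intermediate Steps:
$\frac{1}{I{\left(20,-2 \right)} + V{\left(17,-1 \right)}} = \frac{1}{\left(-5 - 20\right) + \frac{1}{17}} = \frac{1}{-25 + \frac{1}{17}} = \frac{1}{- \frac{424}{17}} = - \frac{17}{424}$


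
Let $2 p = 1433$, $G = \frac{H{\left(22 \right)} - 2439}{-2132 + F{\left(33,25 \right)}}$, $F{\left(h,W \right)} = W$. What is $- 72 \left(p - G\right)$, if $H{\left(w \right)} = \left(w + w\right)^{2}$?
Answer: $- \frac{108659700}{2107} \approx -51571.0$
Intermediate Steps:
$H{\left(w \right)} = 4 w^{2}$ ($H{\left(w \right)} = \left(2 w\right)^{2} = 4 w^{2}$)
$G = \frac{503}{2107}$ ($G = \frac{4 \cdot 22^{2} - 2439}{-2132 + 25} = \frac{4 \cdot 484 - 2439}{-2107} = \left(1936 - 2439\right) \left(- \frac{1}{2107}\right) = \left(-503\right) \left(- \frac{1}{2107}\right) = \frac{503}{2107} \approx 0.23873$)
$p = \frac{1433}{2}$ ($p = \frac{1}{2} \cdot 1433 = \frac{1433}{2} \approx 716.5$)
$- 72 \left(p - G\right) = - 72 \left(\frac{1433}{2} - \frac{503}{2107}\right) = \left(-72\right) \frac{3018325}{4214} = - \frac{108659700}{2107}$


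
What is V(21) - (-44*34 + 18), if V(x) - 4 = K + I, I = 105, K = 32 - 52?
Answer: 1567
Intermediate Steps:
K = -20
V(x) = 89 (V(x) = 4 + (-20 + 105) = 4 + 85 = 89)
V(21) - (-44*34 + 18) = 89 - (-44*34 + 18) = 89 - (-1496 + 18) = 89 - 1*(-1478) = 89 + 1478 = 1567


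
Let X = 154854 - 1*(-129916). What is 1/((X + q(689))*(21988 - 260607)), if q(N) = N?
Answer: -1/68115941121 ≈ -1.4681e-11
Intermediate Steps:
X = 284770 (X = 154854 + 129916 = 284770)
1/((X + q(689))*(21988 - 260607)) = 1/((284770 + 689)*(21988 - 260607)) = 1/(285459*(-238619)) = 1/(-68115941121) = -1/68115941121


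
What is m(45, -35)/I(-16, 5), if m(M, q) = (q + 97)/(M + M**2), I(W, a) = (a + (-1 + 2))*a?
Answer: 31/31050 ≈ 0.00099839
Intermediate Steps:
I(W, a) = a*(1 + a) (I(W, a) = (a + 1)*a = (1 + a)*a = a*(1 + a))
m(M, q) = (97 + q)/(M + M**2)
m(45, -35)/I(-16, 5) = ((97 - 35)/(45*(1 + 45)))/((5*(1 + 5))) = ((1/45)*62/46)/((5*6)) = ((1/45)*(1/46)*62)/30 = (31/1035)*(1/30) = 31/31050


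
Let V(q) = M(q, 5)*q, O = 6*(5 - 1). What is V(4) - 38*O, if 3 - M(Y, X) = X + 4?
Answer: -936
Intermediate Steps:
M(Y, X) = -1 - X (M(Y, X) = 3 - (X + 4) = 3 - (4 + X) = 3 + (-4 - X) = -1 - X)
O = 24 (O = 6*4 = 24)
V(q) = -6*q (V(q) = (-1 - 1*5)*q = (-1 - 5)*q = -6*q)
V(4) - 38*O = -6*4 - 38*24 = -24 - 912 = -936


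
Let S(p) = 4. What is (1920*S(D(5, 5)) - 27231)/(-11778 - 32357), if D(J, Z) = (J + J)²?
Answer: 2793/6305 ≈ 0.44298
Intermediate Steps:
D(J, Z) = 4*J² (D(J, Z) = (2*J)² = 4*J²)
(1920*S(D(5, 5)) - 27231)/(-11778 - 32357) = (1920*4 - 27231)/(-11778 - 32357) = (7680 - 27231)/(-44135) = -19551*(-1/44135) = 2793/6305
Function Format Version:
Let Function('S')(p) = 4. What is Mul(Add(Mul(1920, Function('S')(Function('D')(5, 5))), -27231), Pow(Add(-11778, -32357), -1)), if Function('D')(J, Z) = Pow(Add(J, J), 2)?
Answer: Rational(2793, 6305) ≈ 0.44298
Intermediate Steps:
Function('D')(J, Z) = Mul(4, Pow(J, 2)) (Function('D')(J, Z) = Pow(Mul(2, J), 2) = Mul(4, Pow(J, 2)))
Mul(Add(Mul(1920, Function('S')(Function('D')(5, 5))), -27231), Pow(Add(-11778, -32357), -1)) = Mul(Add(Mul(1920, 4), -27231), Pow(Add(-11778, -32357), -1)) = Mul(Add(7680, -27231), Pow(-44135, -1)) = Mul(-19551, Rational(-1, 44135)) = Rational(2793, 6305)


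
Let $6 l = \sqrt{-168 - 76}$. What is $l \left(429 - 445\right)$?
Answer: $- \frac{16 i \sqrt{61}}{3} \approx - 41.655 i$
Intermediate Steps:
$l = \frac{i \sqrt{61}}{3}$ ($l = \frac{\sqrt{-168 - 76}}{6} = \frac{\sqrt{-244}}{6} = \frac{2 i \sqrt{61}}{6} = \frac{i \sqrt{61}}{3} \approx 2.6034 i$)
$l \left(429 - 445\right) = \frac{i \sqrt{61}}{3} \left(429 - 445\right) = \frac{i \sqrt{61}}{3} \left(-16\right) = - \frac{16 i \sqrt{61}}{3}$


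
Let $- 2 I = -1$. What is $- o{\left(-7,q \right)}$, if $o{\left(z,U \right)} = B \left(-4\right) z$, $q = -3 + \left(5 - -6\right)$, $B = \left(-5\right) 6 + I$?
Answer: $826$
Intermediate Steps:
$I = \frac{1}{2}$ ($I = \left(- \frac{1}{2}\right) \left(-1\right) = \frac{1}{2} \approx 0.5$)
$B = - \frac{59}{2}$ ($B = \left(-5\right) 6 + \frac{1}{2} = -30 + \frac{1}{2} = - \frac{59}{2} \approx -29.5$)
$q = 8$ ($q = -3 + \left(5 + 6\right) = -3 + 11 = 8$)
$o{\left(z,U \right)} = 118 z$ ($o{\left(z,U \right)} = \left(- \frac{59}{2}\right) \left(-4\right) z = 118 z$)
$- o{\left(-7,q \right)} = - 118 \left(-7\right) = \left(-1\right) \left(-826\right) = 826$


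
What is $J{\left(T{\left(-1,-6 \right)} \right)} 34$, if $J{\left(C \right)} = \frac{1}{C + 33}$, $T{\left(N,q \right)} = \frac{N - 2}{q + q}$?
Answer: $\frac{136}{133} \approx 1.0226$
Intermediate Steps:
$T{\left(N,q \right)} = \frac{-2 + N}{2 q}$
$J{\left(C \right)} = \frac{1}{33 + C}$
$J{\left(T{\left(-1,-6 \right)} \right)} 34 = \frac{1}{33 + \frac{-2 - 1}{2 \left(-6\right)}} 34 = \frac{1}{33 + \frac{1}{2} \left(- \frac{1}{6}\right) \left(-3\right)} 34 = \frac{1}{33 + \frac{1}{4}} \cdot 34 = \frac{1}{\frac{133}{4}} \cdot 34 = \frac{4}{133} \cdot 34 = \frac{136}{133}$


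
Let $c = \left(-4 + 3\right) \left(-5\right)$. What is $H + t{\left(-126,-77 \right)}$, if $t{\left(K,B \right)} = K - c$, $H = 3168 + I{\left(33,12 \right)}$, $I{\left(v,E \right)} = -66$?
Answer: $2971$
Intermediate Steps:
$c = 5$ ($c = \left(-1\right) \left(-5\right) = 5$)
$H = 3102$ ($H = 3168 - 66 = 3102$)
$t{\left(K,B \right)} = -5 + K$ ($t{\left(K,B \right)} = K - 5 = -5 + K$)
$H + t{\left(-126,-77 \right)} = 3102 - 131 = 2971$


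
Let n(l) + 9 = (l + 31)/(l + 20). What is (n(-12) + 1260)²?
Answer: 100540729/64 ≈ 1.5709e+6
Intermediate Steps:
n(l) = -9 + (31 + l)/(20 + l) (n(l) = -9 + (l + 31)/(l + 20) = -9 + (31 + l)/(20 + l))
(n(-12) + 1260)² = ((-149 - 8*(-12))/(20 - 12) + 1260)² = ((-149 + 96)/8 + 1260)² = ((⅛)*(-53) + 1260)² = (-53/8 + 1260)² = (10027/8)² = 100540729/64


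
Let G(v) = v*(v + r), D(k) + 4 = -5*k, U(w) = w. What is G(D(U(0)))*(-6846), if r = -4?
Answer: -219072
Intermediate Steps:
D(k) = -4 - 5*k
G(v) = v*(-4 + v) (G(v) = v*(v - 4) = v*(-4 + v))
G(D(U(0)))*(-6846) = ((-4 - 5*0)*(-4 + (-4 - 5*0)))*(-6846) = ((-4 + 0)*(-4 + (-4 + 0)))*(-6846) = -4*(-4 - 4)*(-6846) = -4*(-8)*(-6846) = 32*(-6846) = -219072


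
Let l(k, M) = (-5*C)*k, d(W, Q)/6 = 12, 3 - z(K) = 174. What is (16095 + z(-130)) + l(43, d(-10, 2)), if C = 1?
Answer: 15709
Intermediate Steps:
z(K) = -171 (z(K) = 3 - 1*174 = 3 - 174 = -171)
d(W, Q) = 72 (d(W, Q) = 6*12 = 72)
l(k, M) = -5*k (l(k, M) = (-5*1)*k = -5*k)
(16095 + z(-130)) + l(43, d(-10, 2)) = (16095 - 171) - 5*43 = 15924 - 215 = 15709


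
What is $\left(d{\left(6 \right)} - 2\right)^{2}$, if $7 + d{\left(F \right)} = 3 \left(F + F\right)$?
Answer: $729$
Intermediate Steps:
$d{\left(F \right)} = -7 + 6 F$ ($d{\left(F \right)} = -7 + 3 \left(F + F\right) = -7 + 3 \cdot 2 F = -7 + 6 F$)
$\left(d{\left(6 \right)} - 2\right)^{2} = \left(\left(-7 + 6 \cdot 6\right) - 2\right)^{2} = \left(\left(-7 + 36\right) - 2\right)^{2} = \left(29 - 2\right)^{2} = 27^{2} = 729$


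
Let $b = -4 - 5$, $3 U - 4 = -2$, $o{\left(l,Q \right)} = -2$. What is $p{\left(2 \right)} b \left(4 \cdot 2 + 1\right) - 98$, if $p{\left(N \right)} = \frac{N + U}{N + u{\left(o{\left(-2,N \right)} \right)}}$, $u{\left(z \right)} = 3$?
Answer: $- \frac{706}{5} \approx -141.2$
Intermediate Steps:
$U = \frac{2}{3}$ ($U = \frac{4}{3} + \frac{1}{3} \left(-2\right) = \frac{4}{3} - \frac{2}{3} = \frac{2}{3} \approx 0.66667$)
$b = -9$ ($b = -4 - 5 = -9$)
$p{\left(N \right)} = \frac{\frac{2}{3} + N}{3 + N}$ ($p{\left(N \right)} = \frac{N + \frac{2}{3}}{N + 3} = \frac{\frac{2}{3} + N}{3 + N}$)
$p{\left(2 \right)} b \left(4 \cdot 2 + 1\right) - 98 = \frac{\frac{2}{3} + 2}{3 + 2} \left(-9\right) \left(4 \cdot 2 + 1\right) - 98 = \frac{1}{5} \cdot \frac{8}{3} \left(-9\right) \left(8 + 1\right) - 98 = \frac{1}{5} \cdot \frac{8}{3} \left(-9\right) 9 - 98 = \frac{8}{15} \left(-9\right) 9 - 98 = \left(- \frac{24}{5}\right) 9 - 98 = - \frac{216}{5} - 98 = - \frac{706}{5}$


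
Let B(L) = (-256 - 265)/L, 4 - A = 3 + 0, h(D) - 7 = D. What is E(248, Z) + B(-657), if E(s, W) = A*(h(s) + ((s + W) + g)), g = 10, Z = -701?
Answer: -122995/657 ≈ -187.21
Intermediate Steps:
h(D) = 7 + D
A = 1 (A = 4 - (3 + 0) = 4 - 1*3 = 4 - 3 = 1)
B(L) = -521/L
E(s, W) = 17 + W + 2*s (E(s, W) = 1*((7 + s) + ((s + W) + 10)) = 1*((7 + s) + ((W + s) + 10)) = 1*((7 + s) + (10 + W + s)) = 1*(17 + W + 2*s) = 17 + W + 2*s)
E(248, Z) + B(-657) = (17 - 701 + 2*248) - 521/(-657) = (17 - 701 + 496) - 521*(-1/657) = -188 + 521/657 = -122995/657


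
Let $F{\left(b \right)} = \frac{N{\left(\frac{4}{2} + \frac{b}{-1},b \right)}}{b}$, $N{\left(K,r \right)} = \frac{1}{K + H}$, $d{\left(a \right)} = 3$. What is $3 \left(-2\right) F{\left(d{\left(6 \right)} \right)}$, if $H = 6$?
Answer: $- \frac{2}{5} \approx -0.4$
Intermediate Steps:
$N{\left(K,r \right)} = \frac{1}{6 + K}$ ($N{\left(K,r \right)} = \frac{1}{K + 6} = \frac{1}{6 + K}$)
$F{\left(b \right)} = \frac{1}{b \left(8 - b\right)}$ ($F{\left(b \right)} = \frac{1}{\left(6 + \left(\frac{4}{2} + \frac{b}{-1}\right)\right) b} = \frac{1}{\left(6 + \left(4 \cdot \frac{1}{2} + b \left(-1\right)\right)\right) b} = \frac{1}{\left(6 - \left(-2 + b\right)\right) b} = \frac{1}{\left(8 - b\right) b} = \frac{1}{b \left(8 - b\right)}$)
$3 \left(-2\right) F{\left(d{\left(6 \right)} \right)} = 3 \left(-2\right) \left(- \frac{1}{3 \left(-8 + 3\right)}\right) = - 6 \left(\left(-1\right) \frac{1}{3} \frac{1}{-5}\right) = - 6 \left(\left(-1\right) \frac{1}{3} \left(- \frac{1}{5}\right)\right) = \left(-6\right) \frac{1}{15} = - \frac{2}{5}$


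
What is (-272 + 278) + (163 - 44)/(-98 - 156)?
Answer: 1405/254 ≈ 5.5315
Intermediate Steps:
(-272 + 278) + (163 - 44)/(-98 - 156) = 6 + 119/(-254) = 6 + 119*(-1/254) = 6 - 119/254 = 1405/254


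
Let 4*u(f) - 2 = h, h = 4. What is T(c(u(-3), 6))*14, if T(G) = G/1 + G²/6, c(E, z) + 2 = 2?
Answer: 0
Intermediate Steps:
u(f) = 3/2 (u(f) = ½ + (¼)*4 = ½ + 1 = 3/2)
c(E, z) = 0 (c(E, z) = -2 + 2 = 0)
T(G) = G + G²/6 (T(G) = G*1 + G²*(⅙) = G + G²/6)
T(c(u(-3), 6))*14 = ((⅙)*0*(6 + 0))*14 = ((⅙)*0*6)*14 = 0*14 = 0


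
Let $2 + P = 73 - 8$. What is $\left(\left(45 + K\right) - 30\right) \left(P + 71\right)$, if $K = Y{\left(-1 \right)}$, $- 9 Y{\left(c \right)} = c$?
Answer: $\frac{18224}{9} \approx 2024.9$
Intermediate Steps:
$P = 63$ ($P = -2 + \left(73 - 8\right) = -2 + 65 = 63$)
$Y{\left(c \right)} = - \frac{c}{9}$
$K = \frac{1}{9}$ ($K = \left(- \frac{1}{9}\right) \left(-1\right) = \frac{1}{9} \approx 0.11111$)
$\left(\left(45 + K\right) - 30\right) \left(P + 71\right) = \left(\left(45 + \frac{1}{9}\right) - 30\right) \left(63 + 71\right) = \left(\frac{406}{9} - 30\right) 134 = \frac{136}{9} \cdot 134 = \frac{18224}{9}$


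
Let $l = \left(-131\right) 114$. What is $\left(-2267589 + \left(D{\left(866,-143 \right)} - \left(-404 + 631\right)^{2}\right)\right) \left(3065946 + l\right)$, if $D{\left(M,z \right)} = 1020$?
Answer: $-7072544815176$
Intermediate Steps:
$l = -14934$
$\left(-2267589 + \left(D{\left(866,-143 \right)} - \left(-404 + 631\right)^{2}\right)\right) \left(3065946 + l\right) = \left(-2267589 + \left(1020 - \left(-404 + 631\right)^{2}\right)\right) \left(3065946 - 14934\right) = \left(-2267589 + \left(1020 - 227^{2}\right)\right) 3051012 = \left(-2267589 + \left(1020 - 51529\right)\right) 3051012 = \left(-2267589 - 50509\right) 3051012 = \left(-2318098\right) 3051012 = -7072544815176$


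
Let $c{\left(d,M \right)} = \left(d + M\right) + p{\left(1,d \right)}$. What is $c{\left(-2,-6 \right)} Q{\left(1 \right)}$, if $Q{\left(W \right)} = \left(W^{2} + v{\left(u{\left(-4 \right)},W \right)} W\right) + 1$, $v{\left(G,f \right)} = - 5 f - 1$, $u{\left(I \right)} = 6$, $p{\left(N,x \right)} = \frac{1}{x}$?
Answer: $34$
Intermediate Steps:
$c{\left(d,M \right)} = M + d + \frac{1}{d}$ ($c{\left(d,M \right)} = \left(d + M\right) + \frac{1}{d} = \left(M + d\right) + \frac{1}{d} = M + d + \frac{1}{d}$)
$v{\left(G,f \right)} = -1 - 5 f$
$Q{\left(W \right)} = 1 + W^{2} + W \left(-1 - 5 W\right)$ ($Q{\left(W \right)} = \left(W^{2} + \left(-1 - 5 W\right) W\right) + 1 = \left(W^{2} + W \left(-1 - 5 W\right)\right) + 1 = 1 + W^{2} + W \left(-1 - 5 W\right)$)
$c{\left(-2,-6 \right)} Q{\left(1 \right)} = \left(-6 - 2 + \frac{1}{-2}\right) \left(1 - 1 - 4 \cdot 1^{2}\right) = \left(-6 - 2 - \frac{1}{2}\right) \left(1 - 1 - 4\right) = - \frac{17 \left(1 - 1 - 4\right)}{2} = \left(- \frac{17}{2}\right) \left(-4\right) = 34$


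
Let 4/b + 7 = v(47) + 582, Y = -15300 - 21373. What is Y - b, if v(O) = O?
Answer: -11405305/311 ≈ -36673.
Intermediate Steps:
Y = -36673
b = 2/311 (b = 4/(-7 + (47 + 582)) = 4/(-7 + 629) = 4/622 = 4*(1/622) = 2/311 ≈ 0.0064309)
Y - b = -36673 - 1*2/311 = -36673 - 2/311 = -11405305/311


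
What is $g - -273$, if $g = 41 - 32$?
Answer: $282$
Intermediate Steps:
$g = 9$ ($g = 41 - 32 = 9$)
$g - -273 = 9 - -273 = 9 + 273 = 282$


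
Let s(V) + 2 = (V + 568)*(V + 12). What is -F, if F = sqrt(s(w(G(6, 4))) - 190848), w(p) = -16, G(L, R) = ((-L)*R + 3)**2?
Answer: -I*sqrt(193058) ≈ -439.38*I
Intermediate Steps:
G(L, R) = (3 - L*R)**2 (G(L, R) = (-L*R + 3)**2 = (3 - L*R)**2)
s(V) = -2 + (12 + V)*(568 + V) (s(V) = -2 + (V + 568)*(V + 12) = -2 + (568 + V)*(12 + V) = -2 + (12 + V)*(568 + V))
F = I*sqrt(193058) (F = sqrt((6814 + (-16)**2 + 580*(-16)) - 190848) = sqrt((6814 + 256 - 9280) - 190848) = sqrt(-2210 - 190848) = sqrt(-193058) = I*sqrt(193058) ≈ 439.38*I)
-F = -I*sqrt(193058)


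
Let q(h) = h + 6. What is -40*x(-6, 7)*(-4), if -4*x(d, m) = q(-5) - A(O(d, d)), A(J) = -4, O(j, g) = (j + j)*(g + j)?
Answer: -200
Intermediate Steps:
O(j, g) = 2*j*(g + j) (O(j, g) = (2*j)*(g + j) = 2*j*(g + j))
q(h) = 6 + h
x(d, m) = -5/4 (x(d, m) = -((6 - 5) - 1*(-4))/4 = -(1 + 4)/4 = -¼*5 = -5/4)
-40*x(-6, 7)*(-4) = -40*(-5/4)*(-4) = 50*(-4) = -200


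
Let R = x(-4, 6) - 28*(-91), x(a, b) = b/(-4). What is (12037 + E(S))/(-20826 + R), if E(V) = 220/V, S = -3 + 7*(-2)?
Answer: -408818/621503 ≈ -0.65779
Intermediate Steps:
S = -17 (S = -3 - 14 = -17)
x(a, b) = -b/4 (x(a, b) = b*(-1/4) = -b/4)
R = 5093/2 (R = -1/4*6 - 28*(-91) = -3/2 + 2548 = 5093/2 ≈ 2546.5)
(12037 + E(S))/(-20826 + R) = (12037 + 220/(-17))/(-20826 + 5093/2) = (12037 + 220*(-1/17))/(-36559/2) = (12037 - 220/17)*(-2/36559) = (204409/17)*(-2/36559) = -408818/621503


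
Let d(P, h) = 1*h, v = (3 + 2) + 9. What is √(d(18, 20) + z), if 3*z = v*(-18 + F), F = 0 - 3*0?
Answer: 8*I ≈ 8.0*I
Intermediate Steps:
F = 0 (F = 0 + 0 = 0)
v = 14 (v = 5 + 9 = 14)
d(P, h) = h
z = -84 (z = (14*(-18 + 0))/3 = (14*(-18))/3 = (⅓)*(-252) = -84)
√(d(18, 20) + z) = √(20 - 84) = √(-64) = 8*I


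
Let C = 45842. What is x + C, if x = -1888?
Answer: 43954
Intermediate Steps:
x + C = -1888 + 45842 = 43954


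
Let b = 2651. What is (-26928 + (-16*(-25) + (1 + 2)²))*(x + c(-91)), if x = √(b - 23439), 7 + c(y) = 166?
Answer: -4216521 - 53038*I*√5197 ≈ -4.2165e+6 - 3.8235e+6*I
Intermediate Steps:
c(y) = 159 (c(y) = -7 + 166 = 159)
x = 2*I*√5197 (x = √(2651 - 23439) = √(-20788) = 2*I*√5197 ≈ 144.18*I)
(-26928 + (-16*(-25) + (1 + 2)²))*(x + c(-91)) = (-26928 + (-16*(-25) + (1 + 2)²))*(2*I*√5197 + 159) = (-26928 + (400 + 3²))*(159 + 2*I*√5197) = (-26928 + (400 + 9))*(159 + 2*I*√5197) = (-26928 + 409)*(159 + 2*I*√5197) = -26519*(159 + 2*I*√5197) = -4216521 - 53038*I*√5197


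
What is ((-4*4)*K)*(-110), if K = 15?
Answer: 26400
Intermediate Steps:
((-4*4)*K)*(-110) = (-4*4*15)*(-110) = -16*15*(-110) = -240*(-110) = 26400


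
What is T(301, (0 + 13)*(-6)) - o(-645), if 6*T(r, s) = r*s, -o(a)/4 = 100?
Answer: -3513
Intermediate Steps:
o(a) = -400 (o(a) = -4*100 = -400)
T(r, s) = r*s/6 (T(r, s) = (r*s)/6 = r*s/6)
T(301, (0 + 13)*(-6)) - o(-645) = (1/6)*301*((0 + 13)*(-6)) - 1*(-400) = (1/6)*301*(13*(-6)) + 400 = (1/6)*301*(-78) + 400 = -3913 + 400 = -3513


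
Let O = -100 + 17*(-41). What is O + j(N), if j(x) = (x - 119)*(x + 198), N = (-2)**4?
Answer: -22839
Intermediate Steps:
N = 16
j(x) = (-119 + x)*(198 + x)
O = -797 (O = -100 - 697 = -797)
O + j(N) = -797 + (-23562 + 16**2 + 79*16) = -797 + (-23562 + 256 + 1264) = -797 - 22042 = -22839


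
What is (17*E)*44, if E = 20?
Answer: 14960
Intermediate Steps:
(17*E)*44 = (17*20)*44 = 340*44 = 14960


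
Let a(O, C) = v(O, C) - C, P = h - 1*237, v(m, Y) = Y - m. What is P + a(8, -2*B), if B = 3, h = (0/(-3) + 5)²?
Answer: -220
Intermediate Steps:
h = 25 (h = (0*(-⅓) + 5)² = (0 + 5)² = 5² = 25)
P = -212 (P = 25 - 1*237 = 25 - 237 = -212)
a(O, C) = -O (a(O, C) = (C - O) - C = -O)
P + a(8, -2*B) = -212 - 1*8 = -212 - 8 = -220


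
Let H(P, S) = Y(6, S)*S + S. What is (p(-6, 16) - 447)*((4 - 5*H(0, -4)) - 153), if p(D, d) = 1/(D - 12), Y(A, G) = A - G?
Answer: -571337/18 ≈ -31741.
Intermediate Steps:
H(P, S) = S + S*(6 - S) (H(P, S) = (6 - S)*S + S = S*(6 - S) + S = S + S*(6 - S))
p(D, d) = 1/(-12 + D)
(p(-6, 16) - 447)*((4 - 5*H(0, -4)) - 153) = (1/(-12 - 6) - 447)*((4 - (-20)*(7 - 1*(-4))) - 153) = (1/(-18) - 447)*((4 - (-20)*(7 + 4)) - 153) = (-1/18 - 447)*((4 - (-20)*11) - 153) = -8047*((4 - 5*(-44)) - 153)/18 = -8047*((4 + 220) - 153)/18 = -8047*(224 - 153)/18 = -8047/18*71 = -571337/18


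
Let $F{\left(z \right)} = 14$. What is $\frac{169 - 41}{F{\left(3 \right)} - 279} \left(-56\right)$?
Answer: $\frac{7168}{265} \approx 27.049$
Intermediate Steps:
$\frac{169 - 41}{F{\left(3 \right)} - 279} \left(-56\right) = \frac{169 - 41}{14 - 279} \left(-56\right) = \frac{169 - 41}{-265} \left(-56\right) = \left(169 - 41\right) \left(- \frac{1}{265}\right) \left(-56\right) = 128 \left(- \frac{1}{265}\right) \left(-56\right) = \left(- \frac{128}{265}\right) \left(-56\right) = \frac{7168}{265}$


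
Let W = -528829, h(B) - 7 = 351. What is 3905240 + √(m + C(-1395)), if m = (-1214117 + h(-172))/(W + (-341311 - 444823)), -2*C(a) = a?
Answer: 3905240 + √536738939069242/876642 ≈ 3.9053e+6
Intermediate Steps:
h(B) = 358 (h(B) = 7 + 351 = 358)
C(a) = -a/2
m = 1213759/1314963 (m = (-1214117 + 358)/(-528829 + (-341311 - 444823)) = -1213759/(-528829 - 786134) = -1213759/(-1314963) = -1213759*(-1/1314963) = 1213759/1314963 ≈ 0.92304)
3905240 + √(m + C(-1395)) = 3905240 + √(1213759/1314963 - ½*(-1395)) = 3905240 + √(1213759/1314963 + 1395/2) = 3905240 + √(1836800903/2629926) = 3905240 + √536738939069242/876642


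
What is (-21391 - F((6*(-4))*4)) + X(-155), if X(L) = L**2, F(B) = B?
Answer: 2730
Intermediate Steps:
(-21391 - F((6*(-4))*4)) + X(-155) = (-21391 - 6*(-4)*4) + (-155)**2 = (-21391 - (-24)*4) + 24025 = (-21391 - 1*(-96)) + 24025 = (-21391 + 96) + 24025 = -21295 + 24025 = 2730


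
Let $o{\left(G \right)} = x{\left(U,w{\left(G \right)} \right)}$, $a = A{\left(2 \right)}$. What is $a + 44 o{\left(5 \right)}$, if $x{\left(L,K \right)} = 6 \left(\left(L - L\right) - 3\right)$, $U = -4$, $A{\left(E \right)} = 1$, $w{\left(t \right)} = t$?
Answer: $-791$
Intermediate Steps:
$x{\left(L,K \right)} = -18$ ($x{\left(L,K \right)} = 6 \left(0 - 3\right) = 6 \left(-3\right) = -18$)
$a = 1$
$o{\left(G \right)} = -18$
$a + 44 o{\left(5 \right)} = 1 + 44 \left(-18\right) = 1 - 792 = -791$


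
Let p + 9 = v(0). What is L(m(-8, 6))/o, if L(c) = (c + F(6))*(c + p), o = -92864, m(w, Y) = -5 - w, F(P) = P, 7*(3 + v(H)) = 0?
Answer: 81/92864 ≈ 0.00087224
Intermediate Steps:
v(H) = -3 (v(H) = -3 + (⅐)*0 = -3 + 0 = -3)
p = -12 (p = -9 - 3 = -12)
L(c) = (-12 + c)*(6 + c) (L(c) = (c + 6)*(c - 12) = (6 + c)*(-12 + c) = (-12 + c)*(6 + c))
L(m(-8, 6))/o = (-72 + (-5 - 1*(-8))² - 6*(-5 - 1*(-8)))/(-92864) = (-72 + (-5 + 8)² - 6*(-5 + 8))*(-1/92864) = (-72 + 3² - 6*3)*(-1/92864) = (-72 + 9 - 18)*(-1/92864) = -81*(-1/92864) = 81/92864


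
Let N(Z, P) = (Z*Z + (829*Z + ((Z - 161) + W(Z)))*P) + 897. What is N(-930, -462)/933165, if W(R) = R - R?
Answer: 119185993/311055 ≈ 383.17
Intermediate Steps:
W(R) = 0
N(Z, P) = 897 + Z² + P*(-161 + 830*Z) (N(Z, P) = (Z*Z + (829*Z + ((Z - 161) + 0))*P) + 897 = (Z² + (829*Z + ((-161 + Z) + 0))*P) + 897 = (Z² + (829*Z + (-161 + Z))*P) + 897 = (Z² + (-161 + 830*Z)*P) + 897 = (Z² + P*(-161 + 830*Z)) + 897 = 897 + Z² + P*(-161 + 830*Z))
N(-930, -462)/933165 = (897 + (-930)² - 161*(-462) + 830*(-462)*(-930))/933165 = (897 + 864900 + 74382 + 356617800)*(1/933165) = 357557979*(1/933165) = 119185993/311055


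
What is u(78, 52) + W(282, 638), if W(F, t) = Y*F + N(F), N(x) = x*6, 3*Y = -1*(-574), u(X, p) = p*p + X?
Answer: 58430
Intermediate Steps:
u(X, p) = X + p**2 (u(X, p) = p**2 + X = X + p**2)
Y = 574/3 (Y = (-1*(-574))/3 = (1/3)*574 = 574/3 ≈ 191.33)
N(x) = 6*x
W(F, t) = 592*F/3 (W(F, t) = 574*F/3 + 6*F = 592*F/3)
u(78, 52) + W(282, 638) = (78 + 52**2) + (592/3)*282 = (78 + 2704) + 55648 = 2782 + 55648 = 58430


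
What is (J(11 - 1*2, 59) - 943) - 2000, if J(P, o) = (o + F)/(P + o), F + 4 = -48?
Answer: -200117/68 ≈ -2942.9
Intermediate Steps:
F = -52 (F = -4 - 48 = -52)
J(P, o) = (-52 + o)/(P + o) (J(P, o) = (o - 52)/(P + o) = (-52 + o)/(P + o))
(J(11 - 1*2, 59) - 943) - 2000 = ((-52 + 59)/((11 - 1*2) + 59) - 943) - 2000 = (7/((11 - 2) + 59) - 943) - 2000 = (7/(9 + 59) - 943) - 2000 = (7/68 - 943) - 2000 = -64117/68 - 2000 = -200117/68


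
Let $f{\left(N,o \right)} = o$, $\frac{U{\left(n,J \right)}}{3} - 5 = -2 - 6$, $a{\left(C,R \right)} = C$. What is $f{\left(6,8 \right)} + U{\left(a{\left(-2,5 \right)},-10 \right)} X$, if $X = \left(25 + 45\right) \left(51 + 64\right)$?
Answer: $-72442$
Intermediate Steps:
$U{\left(n,J \right)} = -9$ ($U{\left(n,J \right)} = 15 + 3 \left(-2 - 6\right) = 15 + 3 \left(-8\right) = 15 - 24 = -9$)
$X = 8050$ ($X = 70 \cdot 115 = 8050$)
$f{\left(6,8 \right)} + U{\left(a{\left(-2,5 \right)},-10 \right)} X = 8 - 72450 = -72442$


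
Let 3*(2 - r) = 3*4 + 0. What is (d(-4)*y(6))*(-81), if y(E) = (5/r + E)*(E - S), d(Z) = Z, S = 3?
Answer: 3402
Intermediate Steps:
r = -2 (r = 2 - (3*4 + 0)/3 = 2 - (12 + 0)/3 = 2 - ⅓*12 = 2 - 4 = -2)
y(E) = (-3 + E)*(-5/2 + E) (y(E) = (5/(-2) + E)*(E - 1*3) = (5*(-½) + E)*(E - 3) = (-5/2 + E)*(-3 + E) = (-3 + E)*(-5/2 + E))
(d(-4)*y(6))*(-81) = -4*(15/2 + 6² - 11/2*6)*(-81) = -4*(15/2 + 36 - 33)*(-81) = -4*21/2*(-81) = -42*(-81) = 3402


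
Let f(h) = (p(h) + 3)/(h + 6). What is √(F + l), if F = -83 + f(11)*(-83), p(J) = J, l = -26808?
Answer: I*√7791253/17 ≈ 164.19*I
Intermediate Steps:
f(h) = (3 + h)/(6 + h) (f(h) = (h + 3)/(h + 6) = (3 + h)/(6 + h))
F = -2573/17 (F = -83 + ((3 + 11)/(6 + 11))*(-83) = -83 + (14/17)*(-83) = -83 - 1162/17 = -2573/17 ≈ -151.35)
√(F + l) = √(-2573/17 - 26808) = √(-458309/17) = I*√7791253/17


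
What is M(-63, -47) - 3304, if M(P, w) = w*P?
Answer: -343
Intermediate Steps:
M(P, w) = P*w
M(-63, -47) - 3304 = -63*(-47) - 3304 = 2961 - 3304 = -343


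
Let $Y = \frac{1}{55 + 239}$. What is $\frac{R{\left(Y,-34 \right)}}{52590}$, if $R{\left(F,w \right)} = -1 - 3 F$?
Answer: $- \frac{33}{1717940} \approx -1.9209 \cdot 10^{-5}$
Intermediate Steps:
$Y = \frac{1}{294} \approx 0.0034014$
$\frac{R{\left(Y,-34 \right)}}{52590} = \frac{-1 - \frac{1}{98}}{52590} = \left(-1 - \frac{1}{98}\right) \frac{1}{52590} = \left(- \frac{99}{98}\right) \frac{1}{52590} = - \frac{33}{1717940}$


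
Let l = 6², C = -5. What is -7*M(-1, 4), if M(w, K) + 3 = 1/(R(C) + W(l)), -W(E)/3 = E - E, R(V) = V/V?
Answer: 14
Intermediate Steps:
l = 36
R(V) = 1
W(E) = 0 (W(E) = -3*(E - E) = -3*0 = 0)
M(w, K) = -2 (M(w, K) = -3 + 1/(1 + 0) = -3 + 1/1 = -3 + 1 = -2)
-7*M(-1, 4) = -7*(-2) = 14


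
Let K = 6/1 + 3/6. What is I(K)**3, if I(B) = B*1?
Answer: 2197/8 ≈ 274.63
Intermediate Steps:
K = 13/2 (K = 6*1 + 3*(1/6) = 6 + 1/2 = 13/2 ≈ 6.5000)
I(B) = B
I(K)**3 = (13/2)**3 = 2197/8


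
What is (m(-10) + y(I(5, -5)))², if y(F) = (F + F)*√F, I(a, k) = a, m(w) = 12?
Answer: 644 + 240*√5 ≈ 1180.7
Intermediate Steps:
y(F) = 2*F^(3/2) (y(F) = (2*F)*√F = 2*F^(3/2))
(m(-10) + y(I(5, -5)))² = (12 + 2*5^(3/2))² = (12 + 2*(5*√5))² = (12 + 10*√5)²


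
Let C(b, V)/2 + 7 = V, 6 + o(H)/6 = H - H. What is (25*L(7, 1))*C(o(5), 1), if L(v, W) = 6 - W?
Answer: -1500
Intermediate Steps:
o(H) = -36 (o(H) = -36 + 6*(H - H) = -36 + 6*0 = -36 + 0 = -36)
C(b, V) = -14 + 2*V
(25*L(7, 1))*C(o(5), 1) = (25*(6 - 1*1))*(-14 + 2*1) = (25*(6 - 1))*(-14 + 2) = (25*5)*(-12) = 125*(-12) = -1500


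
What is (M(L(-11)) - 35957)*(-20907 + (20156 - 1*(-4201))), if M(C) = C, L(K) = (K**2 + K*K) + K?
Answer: -123254700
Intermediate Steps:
L(K) = K + 2*K**2 (L(K) = (K**2 + K**2) + K = 2*K**2 + K = K + 2*K**2)
(M(L(-11)) - 35957)*(-20907 + (20156 - 1*(-4201))) = (-11*(1 + 2*(-11)) - 35957)*(-20907 + (20156 - 1*(-4201))) = (-11*(1 - 22) - 35957)*(-20907 + (20156 + 4201)) = (-11*(-21) - 35957)*(-20907 + 24357) = (231 - 35957)*3450 = -35726*3450 = -123254700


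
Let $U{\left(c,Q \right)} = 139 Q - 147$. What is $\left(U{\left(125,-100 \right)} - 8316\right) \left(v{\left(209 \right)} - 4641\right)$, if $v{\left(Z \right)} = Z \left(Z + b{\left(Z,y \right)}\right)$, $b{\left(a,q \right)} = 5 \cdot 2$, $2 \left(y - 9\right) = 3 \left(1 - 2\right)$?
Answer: $-919790190$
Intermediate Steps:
$y = \frac{15}{2}$ ($y = 9 + \frac{3 \left(1 - 2\right)}{2} = 9 + \frac{3 \left(-1\right)}{2} = 9 + \frac{1}{2} \left(-3\right) = 9 - \frac{3}{2} = \frac{15}{2} \approx 7.5$)
$U{\left(c,Q \right)} = -147 + 139 Q$
$b{\left(a,q \right)} = 10$
$v{\left(Z \right)} = Z \left(10 + Z\right)$ ($v{\left(Z \right)} = Z \left(Z + 10\right) = Z \left(10 + Z\right)$)
$\left(U{\left(125,-100 \right)} - 8316\right) \left(v{\left(209 \right)} - 4641\right) = \left(\left(-147 + 139 \left(-100\right)\right) - 8316\right) \left(209 \left(10 + 209\right) - 4641\right) = \left(\left(-147 - 13900\right) - 8316\right) \left(209 \cdot 219 - 4641\right) = \left(-14047 - 8316\right) \left(45771 - 4641\right) = \left(-22363\right) 41130 = -919790190$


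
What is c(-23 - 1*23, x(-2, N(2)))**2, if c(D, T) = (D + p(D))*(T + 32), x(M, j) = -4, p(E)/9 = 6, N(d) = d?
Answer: 50176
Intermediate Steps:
p(E) = 54 (p(E) = 9*6 = 54)
c(D, T) = (32 + T)*(54 + D) (c(D, T) = (D + 54)*(T + 32) = (54 + D)*(32 + T) = (32 + T)*(54 + D))
c(-23 - 1*23, x(-2, N(2)))**2 = (1728 + 32*(-23 - 1*23) + 54*(-4) + (-23 - 1*23)*(-4))**2 = (1728 + 32*(-23 - 23) - 216 + (-23 - 23)*(-4))**2 = (1728 + 32*(-46) - 216 - 46*(-4))**2 = (1728 - 1472 - 216 + 184)**2 = 224**2 = 50176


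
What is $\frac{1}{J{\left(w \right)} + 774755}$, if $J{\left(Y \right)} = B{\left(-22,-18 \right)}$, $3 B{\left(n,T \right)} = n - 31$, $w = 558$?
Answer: $\frac{3}{2324212} \approx 1.2908 \cdot 10^{-6}$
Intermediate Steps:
$B{\left(n,T \right)} = - \frac{31}{3} + \frac{n}{3}$ ($B{\left(n,T \right)} = \frac{n - 31}{3} = \frac{-31 + n}{3} = - \frac{31}{3} + \frac{n}{3}$)
$J{\left(Y \right)} = - \frac{53}{3}$ ($J{\left(Y \right)} = - \frac{31}{3} + \frac{1}{3} \left(-22\right) = - \frac{31}{3} - \frac{22}{3} = - \frac{53}{3}$)
$\frac{1}{J{\left(w \right)} + 774755} = \frac{1}{- \frac{53}{3} + 774755} = \frac{1}{\frac{2324212}{3}} = \frac{3}{2324212}$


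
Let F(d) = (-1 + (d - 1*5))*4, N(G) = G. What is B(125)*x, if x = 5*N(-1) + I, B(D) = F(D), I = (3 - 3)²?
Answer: -2380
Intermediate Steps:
I = 0 (I = 0² = 0)
F(d) = -24 + 4*d (F(d) = (-1 + (d - 5))*4 = (-1 + (-5 + d))*4 = (-6 + d)*4 = -24 + 4*d)
B(D) = -24 + 4*D
x = -5 (x = 5*(-1) + 0 = -5 + 0 = -5)
B(125)*x = (-24 + 4*125)*(-5) = (-24 + 500)*(-5) = 476*(-5) = -2380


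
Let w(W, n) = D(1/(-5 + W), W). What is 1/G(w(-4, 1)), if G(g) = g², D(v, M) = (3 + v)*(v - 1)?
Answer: 6561/67600 ≈ 0.097056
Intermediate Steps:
D(v, M) = (-1 + v)*(3 + v) (D(v, M) = (3 + v)*(-1 + v) = (-1 + v)*(3 + v))
w(W, n) = -3 + (-5 + W)⁻² + 2/(-5 + W) (w(W, n) = -3 + (1/(-5 + W))² + 2/(-5 + W) = -3 + (-5 + W)⁻² + 2/(-5 + W))
1/G(w(-4, 1)) = 1/(((-84 - 3*(-4)² + 32*(-4))/(25 + (-4)² - 10*(-4)))²) = 1/(((-84 - 3*16 - 128)/(25 + 16 + 40))²) = 1/(((-84 - 48 - 128)/81)²) = 1/(((1/81)*(-260))²) = 1/((-260/81)²) = 1/(67600/6561) = 6561/67600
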